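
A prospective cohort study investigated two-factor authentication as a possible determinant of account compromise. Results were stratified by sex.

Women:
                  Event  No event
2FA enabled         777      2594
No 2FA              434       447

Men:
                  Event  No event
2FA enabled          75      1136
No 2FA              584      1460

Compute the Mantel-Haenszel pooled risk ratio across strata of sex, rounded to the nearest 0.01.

RR_MH = Σ(aᵢ·n₀ᵢ/nᵢ) / Σ(cᵢ·n₁ᵢ/nᵢ), with n₁ᵢ = aᵢ+bᵢ (exposed), n₀ᵢ = cᵢ+dᵢ (unexposed), nᵢ = n₁ᵢ+n₀ᵢ.
Stratum 1 (Women): n₁ = 3371, n₀ = 881, n = 4252; a·n₀/n = 777·881/4252 = 160.9918; c·n₁/n = 434·3371/4252 = 344.0767
Stratum 2 (Men): n₁ = 1211, n₀ = 2044, n = 3255; a·n₀/n = 75·2044/3255 = 47.0968; c·n₁/n = 584·1211/3255 = 217.2731
RR_MH = (160.9918 + 47.0968) / (344.0767 + 217.2731) = 208.0885 / 561.3498 = 0.37069

0.37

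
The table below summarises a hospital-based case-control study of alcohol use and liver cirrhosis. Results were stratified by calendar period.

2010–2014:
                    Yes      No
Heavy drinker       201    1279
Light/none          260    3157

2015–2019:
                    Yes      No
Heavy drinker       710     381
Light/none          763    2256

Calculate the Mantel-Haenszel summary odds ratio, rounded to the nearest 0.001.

3.746

OR_MH = Σ(aᵢdᵢ/nᵢ) / Σ(bᵢcᵢ/nᵢ), where nᵢ is the stratum total.
Stratum 1 (2010–2014): n = 4897; a·d/n = 201·3157/4897 = 129.5808; b·c/n = 1279·260/4897 = 67.9069
Stratum 2 (2015–2019): n = 4110; a·d/n = 710·2256/4110 = 389.7226; b·c/n = 381·763/4110 = 70.7307
OR_MH = (129.5808 + 389.7226) / (67.9069 + 70.7307) = 519.3034 / 138.6375 = 3.74576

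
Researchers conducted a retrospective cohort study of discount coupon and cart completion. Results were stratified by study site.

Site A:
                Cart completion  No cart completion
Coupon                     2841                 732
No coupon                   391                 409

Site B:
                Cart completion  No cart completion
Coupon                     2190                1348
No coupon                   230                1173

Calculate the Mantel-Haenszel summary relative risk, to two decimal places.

RR_MH = Σ(aᵢ·n₀ᵢ/nᵢ) / Σ(cᵢ·n₁ᵢ/nᵢ), with n₁ᵢ = aᵢ+bᵢ (exposed), n₀ᵢ = cᵢ+dᵢ (unexposed), nᵢ = n₁ᵢ+n₀ᵢ.
Stratum 1 (Site A): n₁ = 3573, n₀ = 800, n = 4373; a·n₀/n = 2841·800/4373 = 519.7347; c·n₁/n = 391·3573/4373 = 319.4702
Stratum 2 (Site B): n₁ = 3538, n₀ = 1403, n = 4941; a·n₀/n = 2190·1403/4941 = 621.8519; c·n₁/n = 230·3538/4941 = 164.6914
RR_MH = (519.7347 + 621.8519) / (319.4702 + 164.6914) = 1141.5866 / 484.1615 = 2.35786

2.36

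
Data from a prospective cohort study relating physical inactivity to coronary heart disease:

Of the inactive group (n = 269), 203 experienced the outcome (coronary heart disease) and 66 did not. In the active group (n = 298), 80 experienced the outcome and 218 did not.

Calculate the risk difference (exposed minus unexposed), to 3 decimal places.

0.486

From the description: a = 203, b = 66, c = 80, d = 218.
Risk in exposed = 203/269 = 0.754647; risk in unexposed = 80/298 = 0.268456.
Risk difference = 0.754647 − 0.268456 = 0.486190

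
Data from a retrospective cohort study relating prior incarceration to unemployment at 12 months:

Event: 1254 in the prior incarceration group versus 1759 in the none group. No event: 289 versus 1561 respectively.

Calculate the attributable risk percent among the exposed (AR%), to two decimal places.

From the description: a = 1254, b = 289, c = 1759, d = 1561.
Risk in exposed = 1254/1543 = 0.81270; risk in unexposed = 1759/3320 = 0.52982.
RR = 0.81270/0.52982 = 1.53392
AR% = (RR − 1)/RR × 100 = (1.53392 − 1)/1.53392 × 100 = 34.8077%

34.81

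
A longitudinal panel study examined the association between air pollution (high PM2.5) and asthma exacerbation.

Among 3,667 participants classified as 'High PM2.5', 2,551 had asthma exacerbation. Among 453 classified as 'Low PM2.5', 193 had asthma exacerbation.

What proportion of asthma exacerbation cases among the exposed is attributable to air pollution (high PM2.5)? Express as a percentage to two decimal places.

38.76

From the description: a = 2551, b = 1116, c = 193, d = 260.
Risk in exposed = 2551/3667 = 0.69566; risk in unexposed = 193/453 = 0.42605.
RR = 0.69566/0.42605 = 1.63283
AR% = (RR − 1)/RR × 100 = (1.63283 − 1)/1.63283 × 100 = 38.7566%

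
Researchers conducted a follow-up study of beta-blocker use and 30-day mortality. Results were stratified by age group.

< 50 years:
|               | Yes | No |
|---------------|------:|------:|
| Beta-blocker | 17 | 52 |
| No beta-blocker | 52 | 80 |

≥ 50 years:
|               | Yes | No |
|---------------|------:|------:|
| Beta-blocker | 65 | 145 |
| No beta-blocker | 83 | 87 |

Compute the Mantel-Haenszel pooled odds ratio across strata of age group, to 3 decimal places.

OR_MH = Σ(aᵢdᵢ/nᵢ) / Σ(bᵢcᵢ/nᵢ), where nᵢ is the stratum total.
Stratum 1 (< 50 years): n = 201; a·d/n = 17·80/201 = 6.7662; b·c/n = 52·52/201 = 13.4527
Stratum 2 (≥ 50 years): n = 380; a·d/n = 65·87/380 = 14.8816; b·c/n = 145·83/380 = 31.6711
OR_MH = (6.7662 + 14.8816) / (13.4527 + 31.6711) = 21.6477 / 45.1238 = 0.47974

0.480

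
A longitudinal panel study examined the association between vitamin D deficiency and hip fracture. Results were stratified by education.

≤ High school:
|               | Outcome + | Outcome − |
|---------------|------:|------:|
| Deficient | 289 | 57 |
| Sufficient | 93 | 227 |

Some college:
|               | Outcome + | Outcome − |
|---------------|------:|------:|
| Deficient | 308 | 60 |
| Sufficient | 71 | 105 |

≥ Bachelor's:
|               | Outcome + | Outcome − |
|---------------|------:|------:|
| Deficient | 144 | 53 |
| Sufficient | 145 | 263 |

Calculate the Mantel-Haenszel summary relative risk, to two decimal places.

RR_MH = Σ(aᵢ·n₀ᵢ/nᵢ) / Σ(cᵢ·n₁ᵢ/nᵢ), with n₁ᵢ = aᵢ+bᵢ (exposed), n₀ᵢ = cᵢ+dᵢ (unexposed), nᵢ = n₁ᵢ+n₀ᵢ.
Stratum 1 (≤ High school): n₁ = 346, n₀ = 320, n = 666; a·n₀/n = 289·320/666 = 138.8589; c·n₁/n = 93·346/666 = 48.3153
Stratum 2 (Some college): n₁ = 368, n₀ = 176, n = 544; a·n₀/n = 308·176/544 = 99.6471; c·n₁/n = 71·368/544 = 48.0294
Stratum 3 (≥ Bachelor's): n₁ = 197, n₀ = 408, n = 605; a·n₀/n = 144·408/605 = 97.1107; c·n₁/n = 145·197/605 = 47.2149
RR_MH = (138.8589 + 99.6471 + 97.1107) / (48.3153 + 48.0294 + 47.2149) = 335.6167 / 143.5596 = 2.33782

2.34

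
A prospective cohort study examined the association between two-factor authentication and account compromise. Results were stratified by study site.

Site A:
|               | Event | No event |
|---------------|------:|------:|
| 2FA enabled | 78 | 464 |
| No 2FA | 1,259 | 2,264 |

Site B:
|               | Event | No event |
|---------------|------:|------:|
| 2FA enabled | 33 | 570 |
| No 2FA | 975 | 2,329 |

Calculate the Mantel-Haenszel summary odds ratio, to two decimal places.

OR_MH = Σ(aᵢdᵢ/nᵢ) / Σ(bᵢcᵢ/nᵢ), where nᵢ is the stratum total.
Stratum 1 (Site A): n = 4065; a·d/n = 78·2264/4065 = 43.4421; b·c/n = 464·1259/4065 = 143.7087
Stratum 2 (Site B): n = 3907; a·d/n = 33·2329/3907 = 19.6716; b·c/n = 570·975/3907 = 142.2447
OR_MH = (43.4421 + 19.6716) / (143.7087 + 142.2447) = 63.1137 / 285.9534 = 0.22071

0.22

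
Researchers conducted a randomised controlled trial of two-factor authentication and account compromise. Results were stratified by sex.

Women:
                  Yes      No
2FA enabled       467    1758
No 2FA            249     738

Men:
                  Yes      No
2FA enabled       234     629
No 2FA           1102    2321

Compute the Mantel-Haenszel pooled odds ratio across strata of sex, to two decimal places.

0.79

OR_MH = Σ(aᵢdᵢ/nᵢ) / Σ(bᵢcᵢ/nᵢ), where nᵢ is the stratum total.
Stratum 1 (Women): n = 3212; a·d/n = 467·738/3212 = 107.2995; b·c/n = 1758·249/3212 = 136.2833
Stratum 2 (Men): n = 4286; a·d/n = 234·2321/4286 = 126.7182; b·c/n = 629·1102/4286 = 161.7261
OR_MH = (107.2995 + 126.7182) / (136.2833 + 161.7261) = 234.0177 / 298.0094 = 0.78527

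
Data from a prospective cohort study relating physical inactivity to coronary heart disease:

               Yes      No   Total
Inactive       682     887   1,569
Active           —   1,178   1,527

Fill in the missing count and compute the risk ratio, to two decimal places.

1.90

The missing cell is in the unexposed row: 1527 − 1178 = 349.
So a = 682, b = 887, c = 349, d = 1178.
RR = [a/(a+b)] / [c/(c+d)] = (682/1569) / (349/1527) = 0.43467/0.22855 = 1.90184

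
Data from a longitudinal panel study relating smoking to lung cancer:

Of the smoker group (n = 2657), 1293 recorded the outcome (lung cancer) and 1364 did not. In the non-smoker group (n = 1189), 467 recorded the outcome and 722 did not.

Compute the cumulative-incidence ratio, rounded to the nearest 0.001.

1.239

From the description: a = 1293, b = 1364, c = 467, d = 722.
Risk in exposed = 1293/2657 = 0.48664; risk in unexposed = 467/1189 = 0.39277.
RR = 0.48664 / 0.39277 = 1.23900
The risk among the exposed is 1.24 times that among the unexposed.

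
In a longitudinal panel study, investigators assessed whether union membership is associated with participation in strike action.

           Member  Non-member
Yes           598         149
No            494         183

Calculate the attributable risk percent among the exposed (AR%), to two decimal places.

Reading the table with exposure as columns: a = 598 (Member, case), b = 494 (Member, non-case), c = 149 (Non-member, case), d = 183.
Risk in exposed = 598/1092 = 0.54762; risk in unexposed = 149/332 = 0.44880.
RR = 0.54762/0.44880 = 1.22020
AR% = (RR − 1)/RR × 100 = (1.22020 − 1)/1.22020 × 100 = 18.0461%

18.05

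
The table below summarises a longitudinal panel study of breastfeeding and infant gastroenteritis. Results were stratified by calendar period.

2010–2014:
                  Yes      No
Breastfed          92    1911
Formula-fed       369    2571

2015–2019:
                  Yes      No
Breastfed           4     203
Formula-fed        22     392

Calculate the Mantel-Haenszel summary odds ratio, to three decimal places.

0.336

OR_MH = Σ(aᵢdᵢ/nᵢ) / Σ(bᵢcᵢ/nᵢ), where nᵢ is the stratum total.
Stratum 1 (2010–2014): n = 4943; a·d/n = 92·2571/4943 = 47.8519; b·c/n = 1911·369/4943 = 142.6581
Stratum 2 (2015–2019): n = 621; a·d/n = 4·392/621 = 2.5250; b·c/n = 203·22/621 = 7.1916
OR_MH = (47.8519 + 2.5250) / (142.6581 + 7.1916) = 50.3769 / 149.8497 = 0.33618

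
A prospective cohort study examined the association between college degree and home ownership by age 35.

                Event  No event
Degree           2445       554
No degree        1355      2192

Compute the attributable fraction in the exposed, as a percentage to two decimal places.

53.14

Cells: a = 2445, b = 554, c = 1355, d = 2192.
Risk in exposed = 2445/2999 = 0.81527; risk in unexposed = 1355/3547 = 0.38201.
RR = 0.81527/0.38201 = 2.13415
AR% = (RR − 1)/RR × 100 = (2.13415 − 1)/2.13415 × 100 = 53.1429%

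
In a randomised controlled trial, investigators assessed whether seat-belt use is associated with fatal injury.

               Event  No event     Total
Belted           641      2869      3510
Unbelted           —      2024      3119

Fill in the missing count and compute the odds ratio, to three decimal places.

The missing cell is in the unexposed row: 3119 − 2024 = 1095.
So a = 641, b = 2869, c = 1095, d = 2024.
OR = (a·d)/(b·c) = (641 × 2024) / (2869 × 1095) = 1297384 / 3141555 = 0.41298

0.413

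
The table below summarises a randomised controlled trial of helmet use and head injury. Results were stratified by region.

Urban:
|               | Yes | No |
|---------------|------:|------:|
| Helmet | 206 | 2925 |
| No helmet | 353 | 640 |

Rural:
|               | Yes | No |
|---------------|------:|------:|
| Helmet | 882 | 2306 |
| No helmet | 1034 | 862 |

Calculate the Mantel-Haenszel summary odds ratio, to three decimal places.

OR_MH = Σ(aᵢdᵢ/nᵢ) / Σ(bᵢcᵢ/nᵢ), where nᵢ is the stratum total.
Stratum 1 (Urban): n = 4124; a·d/n = 206·640/4124 = 31.9690; b·c/n = 2925·353/4124 = 250.3698
Stratum 2 (Rural): n = 5084; a·d/n = 882·862/5084 = 149.5445; b·c/n = 2306·1034/5084 = 469.0016
OR_MH = (31.9690 + 149.5445) / (250.3698 + 469.0016) = 181.5134 / 719.3714 = 0.25232

0.252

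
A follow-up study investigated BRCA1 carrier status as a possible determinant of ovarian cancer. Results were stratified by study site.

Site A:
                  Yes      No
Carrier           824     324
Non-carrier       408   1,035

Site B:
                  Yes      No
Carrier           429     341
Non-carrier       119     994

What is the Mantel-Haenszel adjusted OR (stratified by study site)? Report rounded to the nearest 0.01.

7.66

OR_MH = Σ(aᵢdᵢ/nᵢ) / Σ(bᵢcᵢ/nᵢ), where nᵢ is the stratum total.
Stratum 1 (Site A): n = 2591; a·d/n = 824·1035/2591 = 329.1548; b·c/n = 324·408/2591 = 51.0197
Stratum 2 (Site B): n = 1883; a·d/n = 429·994/1883 = 226.4610; b·c/n = 341·119/1883 = 21.5502
OR_MH = (329.1548 + 226.4610) / (51.0197 + 21.5502) = 555.6157 / 72.5699 = 7.65629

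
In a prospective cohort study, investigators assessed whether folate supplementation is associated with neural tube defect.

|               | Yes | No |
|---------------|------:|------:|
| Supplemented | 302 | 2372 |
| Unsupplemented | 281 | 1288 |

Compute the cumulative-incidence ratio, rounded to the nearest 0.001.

0.631

Cells: a = 302, b = 2372, c = 281, d = 1288.
Risk in exposed = 302/2674 = 0.11294; risk in unexposed = 281/1569 = 0.17909.
RR = 0.11294 / 0.17909 = 0.63061
The risk is 37% lower among the exposed than among the unexposed.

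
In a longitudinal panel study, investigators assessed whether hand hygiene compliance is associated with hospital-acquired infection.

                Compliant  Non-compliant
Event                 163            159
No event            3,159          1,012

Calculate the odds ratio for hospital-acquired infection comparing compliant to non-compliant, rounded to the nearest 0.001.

0.328

Reading the table with exposure as columns: a = 163 (Compliant, case), b = 3159 (Compliant, non-case), c = 159 (Non-compliant, case), d = 1012.
OR = (a·d)/(b·c) = (163 × 1012) / (3159 × 159) = 164956 / 502281 = 0.32841
Exposure is associated with lower odds of hospital-acquired infection (OR = 0.33 < 1).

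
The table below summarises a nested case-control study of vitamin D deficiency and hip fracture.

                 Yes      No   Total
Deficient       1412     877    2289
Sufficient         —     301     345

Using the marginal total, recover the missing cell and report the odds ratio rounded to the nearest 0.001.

11.014

The missing cell is in the unexposed row: 345 − 301 = 44.
So a = 1412, b = 877, c = 44, d = 301.
OR = (a·d)/(b·c) = (1412 × 301) / (877 × 44) = 425012 / 38588 = 11.01410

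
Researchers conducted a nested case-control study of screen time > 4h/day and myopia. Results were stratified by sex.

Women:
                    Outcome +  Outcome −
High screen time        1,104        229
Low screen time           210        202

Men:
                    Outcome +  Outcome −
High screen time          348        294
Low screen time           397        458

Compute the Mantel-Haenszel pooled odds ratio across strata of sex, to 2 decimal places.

2.22

OR_MH = Σ(aᵢdᵢ/nᵢ) / Σ(bᵢcᵢ/nᵢ), where nᵢ is the stratum total.
Stratum 1 (Women): n = 1745; a·d/n = 1104·202/1745 = 127.7983; b·c/n = 229·210/1745 = 27.5587
Stratum 2 (Men): n = 1497; a·d/n = 348·458/1497 = 106.4689; b·c/n = 294·397/1497 = 77.9679
OR_MH = (127.7983 + 106.4689) / (27.5587 + 77.9679) = 234.2672 / 105.5267 = 2.21998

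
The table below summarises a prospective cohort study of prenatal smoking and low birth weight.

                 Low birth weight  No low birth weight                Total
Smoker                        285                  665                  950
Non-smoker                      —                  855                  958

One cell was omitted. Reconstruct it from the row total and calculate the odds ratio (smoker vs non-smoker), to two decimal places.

3.56

The missing cell is in the unexposed row: 958 − 855 = 103.
So a = 285, b = 665, c = 103, d = 855.
OR = (a·d)/(b·c) = (285 × 855) / (665 × 103) = 243675 / 68495 = 3.55756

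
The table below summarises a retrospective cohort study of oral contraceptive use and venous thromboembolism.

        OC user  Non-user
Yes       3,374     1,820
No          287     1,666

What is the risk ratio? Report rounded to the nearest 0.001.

1.765

Reading the table with exposure as columns: a = 3374 (OC user, case), b = 287 (OC user, non-case), c = 1820 (Non-user, case), d = 1666.
Risk in exposed = 3374/3661 = 0.92161; risk in unexposed = 1820/3486 = 0.52209.
RR = 0.92161 / 0.52209 = 1.76523
The risk among the exposed is 1.77 times that among the unexposed.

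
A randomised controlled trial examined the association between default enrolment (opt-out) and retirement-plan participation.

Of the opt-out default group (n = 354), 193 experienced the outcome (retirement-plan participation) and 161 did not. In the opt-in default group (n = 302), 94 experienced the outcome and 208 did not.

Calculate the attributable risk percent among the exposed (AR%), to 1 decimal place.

From the description: a = 193, b = 161, c = 94, d = 208.
Risk in exposed = 193/354 = 0.54520; risk in unexposed = 94/302 = 0.31126.
RR = 0.54520/0.31126 = 1.75159
AR% = (RR − 1)/RR × 100 = (1.75159 − 1)/1.75159 × 100 = 42.9091%

42.9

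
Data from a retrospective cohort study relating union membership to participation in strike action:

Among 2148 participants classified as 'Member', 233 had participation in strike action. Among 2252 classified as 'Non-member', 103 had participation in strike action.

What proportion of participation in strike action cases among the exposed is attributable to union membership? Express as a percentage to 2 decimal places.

From the description: a = 233, b = 1915, c = 103, d = 2149.
Risk in exposed = 233/2148 = 0.10847; risk in unexposed = 103/2252 = 0.04574.
RR = 0.10847/0.04574 = 2.37166
AR% = (RR − 1)/RR × 100 = (2.37166 − 1)/2.37166 × 100 = 57.8355%

57.84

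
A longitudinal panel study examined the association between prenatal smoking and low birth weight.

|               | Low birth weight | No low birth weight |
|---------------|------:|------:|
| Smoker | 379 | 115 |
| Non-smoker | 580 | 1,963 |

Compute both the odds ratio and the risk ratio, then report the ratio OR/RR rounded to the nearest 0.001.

3.316

Cells: a = 379, b = 115, c = 580, d = 1963.
OR = (379·1963)/(115·580) = 743977/66700 = 11.15408
Risk in exposed = 379/494 = 0.76721; risk in unexposed = 580/2543 = 0.22808; RR = 3.36380
OR/RR = 11.15408 / 3.36380 = 3.31591
The outcome is not rare, so the OR lies further from 1 than the RR.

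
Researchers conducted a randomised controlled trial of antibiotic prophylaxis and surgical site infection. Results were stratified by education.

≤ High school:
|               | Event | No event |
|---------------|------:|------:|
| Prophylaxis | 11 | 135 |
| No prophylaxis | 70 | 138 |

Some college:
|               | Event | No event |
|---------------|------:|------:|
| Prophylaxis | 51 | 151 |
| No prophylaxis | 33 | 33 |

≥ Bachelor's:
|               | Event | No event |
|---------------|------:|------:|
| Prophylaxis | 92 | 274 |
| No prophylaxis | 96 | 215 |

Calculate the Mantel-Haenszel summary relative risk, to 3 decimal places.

RR_MH = Σ(aᵢ·n₀ᵢ/nᵢ) / Σ(cᵢ·n₁ᵢ/nᵢ), with n₁ᵢ = aᵢ+bᵢ (exposed), n₀ᵢ = cᵢ+dᵢ (unexposed), nᵢ = n₁ᵢ+n₀ᵢ.
Stratum 1 (≤ High school): n₁ = 146, n₀ = 208, n = 354; a·n₀/n = 11·208/354 = 6.4633; c·n₁/n = 70·146/354 = 28.8701
Stratum 2 (Some college): n₁ = 202, n₀ = 66, n = 268; a·n₀/n = 51·66/268 = 12.5597; c·n₁/n = 33·202/268 = 24.8731
Stratum 3 (≥ Bachelor's): n₁ = 366, n₀ = 311, n = 677; a·n₀/n = 92·311/677 = 42.2629; c·n₁/n = 96·366/677 = 51.8996
RR_MH = (6.4633 + 12.5597 + 42.2629) / (28.8701 + 24.8731 + 51.8996) = 61.2859 / 105.6427 = 0.58012

0.580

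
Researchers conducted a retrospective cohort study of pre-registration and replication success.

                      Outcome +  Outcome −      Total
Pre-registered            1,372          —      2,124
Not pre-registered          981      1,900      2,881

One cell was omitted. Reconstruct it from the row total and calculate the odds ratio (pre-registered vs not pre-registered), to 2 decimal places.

The missing cell is in the exposed row: 2124 − 1372 = 752.
So a = 1372, b = 752, c = 981, d = 1900.
OR = (a·d)/(b·c) = (1372 × 1900) / (752 × 981) = 2606800 / 737712 = 3.53363

3.53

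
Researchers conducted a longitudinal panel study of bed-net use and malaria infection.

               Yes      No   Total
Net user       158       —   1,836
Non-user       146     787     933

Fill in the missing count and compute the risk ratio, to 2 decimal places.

0.55

The missing cell is in the exposed row: 1836 − 158 = 1678.
So a = 158, b = 1678, c = 146, d = 787.
RR = [a/(a+b)] / [c/(c+d)] = (158/1836) / (146/933) = 0.08606/0.15648 = 0.54994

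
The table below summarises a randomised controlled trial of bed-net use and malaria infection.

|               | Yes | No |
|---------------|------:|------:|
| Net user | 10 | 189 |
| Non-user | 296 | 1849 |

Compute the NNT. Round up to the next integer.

12

Risk in treated group = 10/199 = 0.05025; risk in control = 296/2145 = 0.13800.
Absolute risk reduction = 0.13800 − 0.05025 = 0.08774
NNT = 1 / ARR = 1 / 0.08774 = 11.397 → round up → 12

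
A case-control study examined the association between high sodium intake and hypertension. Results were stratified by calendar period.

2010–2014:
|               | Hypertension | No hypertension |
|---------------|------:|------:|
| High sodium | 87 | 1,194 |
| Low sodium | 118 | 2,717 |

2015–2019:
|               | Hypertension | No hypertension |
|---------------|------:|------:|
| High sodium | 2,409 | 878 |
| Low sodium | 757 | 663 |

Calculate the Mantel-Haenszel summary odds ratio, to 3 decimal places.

OR_MH = Σ(aᵢdᵢ/nᵢ) / Σ(bᵢcᵢ/nᵢ), where nᵢ is the stratum total.
Stratum 1 (2010–2014): n = 4116; a·d/n = 87·2717/4116 = 57.4293; b·c/n = 1194·118/4116 = 34.2303
Stratum 2 (2015–2019): n = 4707; a·d/n = 2409·663/4707 = 339.3174; b·c/n = 878·757/4707 = 141.2037
OR_MH = (57.4293 + 339.3174) / (34.2303 + 141.2037) = 396.7467 / 175.4341 = 2.26151

2.262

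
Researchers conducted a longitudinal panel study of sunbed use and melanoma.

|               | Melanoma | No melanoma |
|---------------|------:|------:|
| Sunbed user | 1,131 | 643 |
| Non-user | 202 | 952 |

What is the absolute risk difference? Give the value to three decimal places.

Cells: a = 1131, b = 643, c = 202, d = 952.
Risk in exposed = 1131/1774 = 0.637542; risk in unexposed = 202/1154 = 0.175043.
Risk difference = 0.637542 − 0.175043 = 0.462499

0.462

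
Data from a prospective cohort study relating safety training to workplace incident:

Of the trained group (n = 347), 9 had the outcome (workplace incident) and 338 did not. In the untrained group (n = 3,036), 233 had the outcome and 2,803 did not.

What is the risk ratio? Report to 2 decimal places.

From the description: a = 9, b = 338, c = 233, d = 2803.
Risk in exposed = 9/347 = 0.02594; risk in unexposed = 233/3036 = 0.07675.
RR = 0.02594 / 0.07675 = 0.33796
The risk is 66% lower among the exposed than among the unexposed.

0.34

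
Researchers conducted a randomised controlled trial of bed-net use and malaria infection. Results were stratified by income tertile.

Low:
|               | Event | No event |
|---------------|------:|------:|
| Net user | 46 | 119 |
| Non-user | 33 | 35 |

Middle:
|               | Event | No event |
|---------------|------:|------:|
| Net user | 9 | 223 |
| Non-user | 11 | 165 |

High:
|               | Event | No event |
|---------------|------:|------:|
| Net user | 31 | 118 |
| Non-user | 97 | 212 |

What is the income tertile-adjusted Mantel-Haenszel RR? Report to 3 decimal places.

RR_MH = Σ(aᵢ·n₀ᵢ/nᵢ) / Σ(cᵢ·n₁ᵢ/nᵢ), with n₁ᵢ = aᵢ+bᵢ (exposed), n₀ᵢ = cᵢ+dᵢ (unexposed), nᵢ = n₁ᵢ+n₀ᵢ.
Stratum 1 (Low): n₁ = 165, n₀ = 68, n = 233; a·n₀/n = 46·68/233 = 13.4249; c·n₁/n = 33·165/233 = 23.3691
Stratum 2 (Middle): n₁ = 232, n₀ = 176, n = 408; a·n₀/n = 9·176/408 = 3.8824; c·n₁/n = 11·232/408 = 6.2549
Stratum 3 (High): n₁ = 149, n₀ = 309, n = 458; a·n₀/n = 31·309/458 = 20.9148; c·n₁/n = 97·149/458 = 31.5568
RR_MH = (13.4249 + 3.8824 + 20.9148) / (23.3691 + 6.2549 + 31.5568) = 38.2221 / 61.1808 = 0.62474

0.625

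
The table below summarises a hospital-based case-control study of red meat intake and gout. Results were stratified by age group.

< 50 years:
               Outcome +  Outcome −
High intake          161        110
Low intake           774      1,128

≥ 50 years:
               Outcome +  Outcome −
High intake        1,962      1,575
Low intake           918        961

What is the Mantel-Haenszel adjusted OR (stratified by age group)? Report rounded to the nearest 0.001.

1.410

OR_MH = Σ(aᵢdᵢ/nᵢ) / Σ(bᵢcᵢ/nᵢ), where nᵢ is the stratum total.
Stratum 1 (< 50 years): n = 2173; a·d/n = 161·1128/2173 = 83.5748; b·c/n = 110·774/2173 = 39.1809
Stratum 2 (≥ 50 years): n = 5416; a·d/n = 1962·961/5416 = 348.1318; b·c/n = 1575·918/5416 = 266.9590
OR_MH = (83.5748 + 348.1318) / (39.1809 + 266.9590) = 431.7066 / 306.1399 = 1.41016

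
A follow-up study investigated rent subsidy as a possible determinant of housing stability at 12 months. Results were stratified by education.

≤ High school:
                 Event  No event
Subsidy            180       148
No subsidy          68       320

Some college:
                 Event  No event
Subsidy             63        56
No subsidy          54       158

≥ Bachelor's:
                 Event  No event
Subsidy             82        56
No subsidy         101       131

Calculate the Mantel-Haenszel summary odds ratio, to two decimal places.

3.63

OR_MH = Σ(aᵢdᵢ/nᵢ) / Σ(bᵢcᵢ/nᵢ), where nᵢ is the stratum total.
Stratum 1 (≤ High school): n = 716; a·d/n = 180·320/716 = 80.4469; b·c/n = 148·68/716 = 14.0559
Stratum 2 (Some college): n = 331; a·d/n = 63·158/331 = 30.0725; b·c/n = 56·54/331 = 9.1360
Stratum 3 (≥ Bachelor's): n = 370; a·d/n = 82·131/370 = 29.0324; b·c/n = 56·101/370 = 15.2865
OR_MH = (80.4469 + 30.0725 + 29.0324) / (14.0559 + 9.1360 + 15.2865) = 139.5519 / 38.4783 = 3.62677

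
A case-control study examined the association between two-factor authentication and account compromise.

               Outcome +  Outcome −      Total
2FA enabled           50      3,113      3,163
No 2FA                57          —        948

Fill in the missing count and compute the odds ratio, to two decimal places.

0.25

The missing cell is in the unexposed row: 948 − 57 = 891.
So a = 50, b = 3113, c = 57, d = 891.
OR = (a·d)/(b·c) = (50 × 891) / (3113 × 57) = 44550 / 177441 = 0.25107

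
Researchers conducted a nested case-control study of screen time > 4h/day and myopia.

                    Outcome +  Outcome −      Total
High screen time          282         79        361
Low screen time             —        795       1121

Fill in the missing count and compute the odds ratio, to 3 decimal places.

The missing cell is in the unexposed row: 1121 − 795 = 326.
So a = 282, b = 79, c = 326, d = 795.
OR = (a·d)/(b·c) = (282 × 795) / (79 × 326) = 224190 / 25754 = 8.70506

8.705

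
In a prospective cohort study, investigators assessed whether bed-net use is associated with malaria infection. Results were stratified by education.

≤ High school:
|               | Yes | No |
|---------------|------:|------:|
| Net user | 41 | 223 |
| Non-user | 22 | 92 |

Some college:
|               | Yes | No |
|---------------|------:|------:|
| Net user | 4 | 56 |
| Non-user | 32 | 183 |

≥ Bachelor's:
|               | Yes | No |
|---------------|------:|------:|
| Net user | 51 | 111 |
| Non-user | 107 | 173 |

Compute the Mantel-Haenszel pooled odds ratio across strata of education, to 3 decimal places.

0.703

OR_MH = Σ(aᵢdᵢ/nᵢ) / Σ(bᵢcᵢ/nᵢ), where nᵢ is the stratum total.
Stratum 1 (≤ High school): n = 378; a·d/n = 41·92/378 = 9.9788; b·c/n = 223·22/378 = 12.9788
Stratum 2 (Some college): n = 275; a·d/n = 4·183/275 = 2.6618; b·c/n = 56·32/275 = 6.5164
Stratum 3 (≥ Bachelor's): n = 442; a·d/n = 51·173/442 = 19.9615; b·c/n = 111·107/442 = 26.8710
OR_MH = (9.9788 + 2.6618 + 19.9615) / (12.9788 + 6.5164 + 26.8710) = 32.6022 / 46.3662 = 0.70315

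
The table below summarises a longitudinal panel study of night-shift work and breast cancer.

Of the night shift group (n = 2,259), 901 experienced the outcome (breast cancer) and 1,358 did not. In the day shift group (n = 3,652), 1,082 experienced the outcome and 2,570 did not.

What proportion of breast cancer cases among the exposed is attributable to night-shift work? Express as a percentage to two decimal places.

From the description: a = 901, b = 1358, c = 1082, d = 2570.
Risk in exposed = 901/2259 = 0.39885; risk in unexposed = 1082/3652 = 0.29628.
RR = 0.39885/0.29628 = 1.34621
AR% = (RR − 1)/RR × 100 = (1.34621 − 1)/1.34621 × 100 = 25.7173%

25.72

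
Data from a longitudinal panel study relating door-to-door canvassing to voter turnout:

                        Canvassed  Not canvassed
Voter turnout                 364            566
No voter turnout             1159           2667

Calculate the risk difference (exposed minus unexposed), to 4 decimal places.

0.0639

Reading the table with exposure as columns: a = 364 (Canvassed, case), b = 1159 (Canvassed, non-case), c = 566 (Not canvassed, case), d = 2667.
Risk in exposed = 364/1523 = 0.239002; risk in unexposed = 566/3233 = 0.175070.
Risk difference = 0.239002 − 0.175070 = 0.063932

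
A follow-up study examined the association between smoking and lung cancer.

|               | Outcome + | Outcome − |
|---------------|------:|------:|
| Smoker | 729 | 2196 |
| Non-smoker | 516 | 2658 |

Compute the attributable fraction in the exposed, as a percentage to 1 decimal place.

Cells: a = 729, b = 2196, c = 516, d = 2658.
Risk in exposed = 729/2925 = 0.24923; risk in unexposed = 516/3174 = 0.16257.
RR = 0.24923/0.16257 = 1.53306
AR% = (RR − 1)/RR × 100 = (1.53306 − 1)/1.53306 × 100 = 34.7709%

34.8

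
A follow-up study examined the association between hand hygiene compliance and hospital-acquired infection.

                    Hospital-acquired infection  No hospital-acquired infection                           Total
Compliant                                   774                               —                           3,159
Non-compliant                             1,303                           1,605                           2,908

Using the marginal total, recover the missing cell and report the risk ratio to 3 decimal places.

The missing cell is in the exposed row: 3159 − 774 = 2385.
So a = 774, b = 2385, c = 1303, d = 1605.
RR = [a/(a+b)] / [c/(c+d)] = (774/3159) / (1303/2908) = 0.24501/0.44807 = 0.54682

0.547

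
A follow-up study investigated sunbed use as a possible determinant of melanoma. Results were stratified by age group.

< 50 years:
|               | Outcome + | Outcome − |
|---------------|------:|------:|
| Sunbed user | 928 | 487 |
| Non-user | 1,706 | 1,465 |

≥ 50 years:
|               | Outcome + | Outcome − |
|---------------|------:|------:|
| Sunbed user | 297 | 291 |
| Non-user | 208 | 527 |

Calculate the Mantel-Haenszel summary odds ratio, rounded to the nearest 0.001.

1.828

OR_MH = Σ(aᵢdᵢ/nᵢ) / Σ(bᵢcᵢ/nᵢ), where nᵢ is the stratum total.
Stratum 1 (< 50 years): n = 4586; a·d/n = 928·1465/4586 = 296.4501; b·c/n = 487·1706/4586 = 181.1648
Stratum 2 (≥ 50 years): n = 1323; a·d/n = 297·527/1323 = 118.3061; b·c/n = 291·208/1323 = 45.7506
OR_MH = (296.4501 + 118.3061) / (181.1648 + 45.7506) = 414.7562 / 226.9154 = 1.82780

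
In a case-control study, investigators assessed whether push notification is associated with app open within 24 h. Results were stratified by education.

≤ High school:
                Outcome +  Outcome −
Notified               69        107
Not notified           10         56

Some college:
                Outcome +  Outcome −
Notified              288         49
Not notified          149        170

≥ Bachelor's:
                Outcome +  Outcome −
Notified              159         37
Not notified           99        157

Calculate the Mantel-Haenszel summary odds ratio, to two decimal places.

6.16

OR_MH = Σ(aᵢdᵢ/nᵢ) / Σ(bᵢcᵢ/nᵢ), where nᵢ is the stratum total.
Stratum 1 (≤ High school): n = 242; a·d/n = 69·56/242 = 15.9669; b·c/n = 107·10/242 = 4.4215
Stratum 2 (Some college): n = 656; a·d/n = 288·170/656 = 74.6341; b·c/n = 49·149/656 = 11.1296
Stratum 3 (≥ Bachelor's): n = 452; a·d/n = 159·157/452 = 55.2279; b·c/n = 37·99/452 = 8.1040
OR_MH = (15.9669 + 74.6341 + 55.2279) / (4.4215 + 11.1296 + 8.1040) = 145.8290 / 23.6550 = 6.16482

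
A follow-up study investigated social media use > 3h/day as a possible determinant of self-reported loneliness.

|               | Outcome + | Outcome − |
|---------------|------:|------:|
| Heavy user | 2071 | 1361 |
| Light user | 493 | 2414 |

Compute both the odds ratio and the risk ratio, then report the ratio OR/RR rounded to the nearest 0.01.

2.09

Cells: a = 2071, b = 1361, c = 493, d = 2414.
OR = (2071·2414)/(1361·493) = 4999394/670973 = 7.45096
Risk in exposed = 2071/3432 = 0.60344; risk in unexposed = 493/2907 = 0.16959; RR = 3.55820
OR/RR = 7.45096 / 3.55820 = 2.09402
The outcome is not rare, so the OR lies further from 1 than the RR.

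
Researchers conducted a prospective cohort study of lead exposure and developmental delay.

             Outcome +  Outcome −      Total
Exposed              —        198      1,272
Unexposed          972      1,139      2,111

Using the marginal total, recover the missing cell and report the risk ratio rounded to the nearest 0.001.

1.834

The missing cell is in the exposed row: 1272 − 198 = 1074.
So a = 1074, b = 198, c = 972, d = 1139.
RR = [a/(a+b)] / [c/(c+d)] = (1074/1272) / (972/2111) = 0.84434/0.46045 = 1.83375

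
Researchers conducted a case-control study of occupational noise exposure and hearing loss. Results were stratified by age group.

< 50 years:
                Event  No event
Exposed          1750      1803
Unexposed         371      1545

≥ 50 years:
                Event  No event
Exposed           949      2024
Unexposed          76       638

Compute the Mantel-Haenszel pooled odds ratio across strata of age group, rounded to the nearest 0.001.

4.015

OR_MH = Σ(aᵢdᵢ/nᵢ) / Σ(bᵢcᵢ/nᵢ), where nᵢ is the stratum total.
Stratum 1 (< 50 years): n = 5469; a·d/n = 1750·1545/5469 = 494.3774; b·c/n = 1803·371/5469 = 122.3099
Stratum 2 (≥ 50 years): n = 3687; a·d/n = 949·638/3687 = 164.2154; b·c/n = 2024·76/3687 = 41.7206
OR_MH = (494.3774 + 164.2154) / (122.3099 + 41.7206) = 658.5928 / 164.0306 = 4.01506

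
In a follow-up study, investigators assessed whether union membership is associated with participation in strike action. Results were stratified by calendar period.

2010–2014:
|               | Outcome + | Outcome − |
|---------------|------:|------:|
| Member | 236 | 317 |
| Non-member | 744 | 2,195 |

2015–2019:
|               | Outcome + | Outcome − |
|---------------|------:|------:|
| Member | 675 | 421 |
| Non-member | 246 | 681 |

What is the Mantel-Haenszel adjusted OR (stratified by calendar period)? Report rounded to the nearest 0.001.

3.163

OR_MH = Σ(aᵢdᵢ/nᵢ) / Σ(bᵢcᵢ/nᵢ), where nᵢ is the stratum total.
Stratum 1 (2010–2014): n = 3492; a·d/n = 236·2195/3492 = 148.3448; b·c/n = 317·744/3492 = 67.5395
Stratum 2 (2015–2019): n = 2023; a·d/n = 675·681/2023 = 227.2244; b·c/n = 421·246/2023 = 51.1943
OR_MH = (148.3448 + 227.2244) / (67.5395 + 51.1943) = 375.5692 / 118.7338 = 3.16312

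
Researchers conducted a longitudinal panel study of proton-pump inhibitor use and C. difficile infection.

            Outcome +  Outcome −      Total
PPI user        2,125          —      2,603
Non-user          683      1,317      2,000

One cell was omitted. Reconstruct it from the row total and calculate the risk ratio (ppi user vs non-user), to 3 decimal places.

2.391

The missing cell is in the exposed row: 2603 − 2125 = 478.
So a = 2125, b = 478, c = 683, d = 1317.
RR = [a/(a+b)] / [c/(c+d)] = (2125/2603) / (683/2000) = 0.81637/0.34150 = 2.39053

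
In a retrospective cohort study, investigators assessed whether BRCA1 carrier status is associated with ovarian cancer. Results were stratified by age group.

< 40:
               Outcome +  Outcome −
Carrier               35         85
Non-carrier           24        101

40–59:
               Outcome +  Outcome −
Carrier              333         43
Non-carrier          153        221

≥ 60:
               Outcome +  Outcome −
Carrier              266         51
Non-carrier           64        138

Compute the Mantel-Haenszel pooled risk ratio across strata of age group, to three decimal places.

2.254

RR_MH = Σ(aᵢ·n₀ᵢ/nᵢ) / Σ(cᵢ·n₁ᵢ/nᵢ), with n₁ᵢ = aᵢ+bᵢ (exposed), n₀ᵢ = cᵢ+dᵢ (unexposed), nᵢ = n₁ᵢ+n₀ᵢ.
Stratum 1 (< 40): n₁ = 120, n₀ = 125, n = 245; a·n₀/n = 35·125/245 = 17.8571; c·n₁/n = 24·120/245 = 11.7551
Stratum 2 (40–59): n₁ = 376, n₀ = 374, n = 750; a·n₀/n = 333·374/750 = 166.0560; c·n₁/n = 153·376/750 = 76.7040
Stratum 3 (≥ 60): n₁ = 317, n₀ = 202, n = 519; a·n₀/n = 266·202/519 = 103.5299; c·n₁/n = 64·317/519 = 39.0906
RR_MH = (17.8571 + 166.0560 + 103.5299) / (11.7551 + 76.7040 + 39.0906) = 287.4430 / 127.5497 = 2.25358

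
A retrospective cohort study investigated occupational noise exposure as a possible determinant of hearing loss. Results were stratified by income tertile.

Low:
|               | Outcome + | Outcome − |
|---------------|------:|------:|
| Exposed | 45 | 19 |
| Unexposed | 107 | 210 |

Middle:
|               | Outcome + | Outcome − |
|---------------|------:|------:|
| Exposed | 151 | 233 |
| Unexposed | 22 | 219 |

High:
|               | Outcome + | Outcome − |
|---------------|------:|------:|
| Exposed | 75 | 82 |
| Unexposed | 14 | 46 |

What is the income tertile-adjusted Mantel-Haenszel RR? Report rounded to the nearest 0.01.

RR_MH = Σ(aᵢ·n₀ᵢ/nᵢ) / Σ(cᵢ·n₁ᵢ/nᵢ), with n₁ᵢ = aᵢ+bᵢ (exposed), n₀ᵢ = cᵢ+dᵢ (unexposed), nᵢ = n₁ᵢ+n₀ᵢ.
Stratum 1 (Low): n₁ = 64, n₀ = 317, n = 381; a·n₀/n = 45·317/381 = 37.4409; c·n₁/n = 107·64/381 = 17.9738
Stratum 2 (Middle): n₁ = 384, n₀ = 241, n = 625; a·n₀/n = 151·241/625 = 58.2256; c·n₁/n = 22·384/625 = 13.5168
Stratum 3 (High): n₁ = 157, n₀ = 60, n = 217; a·n₀/n = 75·60/217 = 20.7373; c·n₁/n = 14·157/217 = 10.1290
RR_MH = (37.4409 + 58.2256 + 20.7373) / (17.9738 + 13.5168 + 10.1290) = 116.4039 / 41.6196 = 2.79685

2.80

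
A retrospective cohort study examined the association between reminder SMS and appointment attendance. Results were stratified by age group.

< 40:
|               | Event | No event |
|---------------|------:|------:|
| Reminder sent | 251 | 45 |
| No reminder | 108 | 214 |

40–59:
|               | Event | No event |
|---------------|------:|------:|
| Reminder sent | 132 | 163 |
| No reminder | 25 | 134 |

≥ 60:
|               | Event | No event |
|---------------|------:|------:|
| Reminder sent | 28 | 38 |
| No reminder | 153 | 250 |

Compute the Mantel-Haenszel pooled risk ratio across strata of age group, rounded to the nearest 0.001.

RR_MH = Σ(aᵢ·n₀ᵢ/nᵢ) / Σ(cᵢ·n₁ᵢ/nᵢ), with n₁ᵢ = aᵢ+bᵢ (exposed), n₀ᵢ = cᵢ+dᵢ (unexposed), nᵢ = n₁ᵢ+n₀ᵢ.
Stratum 1 (< 40): n₁ = 296, n₀ = 322, n = 618; a·n₀/n = 251·322/618 = 130.7799; c·n₁/n = 108·296/618 = 51.7282
Stratum 2 (40–59): n₁ = 295, n₀ = 159, n = 454; a·n₀/n = 132·159/454 = 46.2291; c·n₁/n = 25·295/454 = 16.2445
Stratum 3 (≥ 60): n₁ = 66, n₀ = 403, n = 469; a·n₀/n = 28·403/469 = 24.0597; c·n₁/n = 153·66/469 = 21.5309
RR_MH = (130.7799 + 46.2291 + 24.0597) / (51.7282 + 16.2445 + 21.5309) = 201.0687 / 89.5036 = 2.24649

2.246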